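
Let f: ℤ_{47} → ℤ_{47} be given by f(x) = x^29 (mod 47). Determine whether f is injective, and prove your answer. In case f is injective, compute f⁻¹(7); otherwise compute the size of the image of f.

4

Since 47 is prime, the nonzero elements of ℤ_{47} form a cyclic group of order 46.
As gcd(29, 46) = 1, raising to the 29th power is a bijection on this group: if a^29 ≡ b^29 then (ab^{−1})^29 = 1, and the only element of order dividing gcd(29, 46) = 1 is 1, so a = b.
With f(0) = 0 this makes f injective on all of ℤ_{47}, hence bijective (finite equal-size domain and codomain). In particular f is injective.
Since f is injective, we find the preimage of 7. The inverse of x ↦ x^29 on (ℤ_{47})^× is x ↦ x^27, because 29·27 = 783 = 17·46 + 1 ≡ 1 (mod 46) and x^{46} = 1 for x ≠ 0 (Fermat). So f⁻¹(7) = 7^27 mod 47.
Repeated squaring mod 47: 7^1 ≡ 7, 7^2 ≡ 7² = 49 ≡ 2, 7^4 ≡ 2² = 4, 7^8 ≡ 4² = 16, 7^16 ≡ 16² = 256 ≡ 21. Since 27 = 16 + 8 + 2 + 1, 7^27 ≡ 21·16·2·7: 21·16 = 336 ≡ 7, then 7·2 = 14, then 14·7 = 98 ≡ 4. So 7^27 ≡ 4 (mod 47).
Hence f⁻¹(7) = 4.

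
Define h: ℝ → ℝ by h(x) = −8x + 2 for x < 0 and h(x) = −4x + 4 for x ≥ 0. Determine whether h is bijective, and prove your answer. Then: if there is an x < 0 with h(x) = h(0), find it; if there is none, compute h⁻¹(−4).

Both pieces are strictly decreasing (slopes −8 and −4), so each is injective on its own interval.
The left piece maps (−∞, 0) onto (2, ∞); the right piece maps [0, ∞) onto (−∞, 4].
These images overlap. In particular h(0) = 4 (right piece), and solving −8x + 2 = 4 on the left piece gives x = −1/4 < 0.
So h(−1/4) = h(0) with −1/4 ≠ 0, and h is not injective, hence not bijective. This x = −1/4 is the requested value below 0.

-1/4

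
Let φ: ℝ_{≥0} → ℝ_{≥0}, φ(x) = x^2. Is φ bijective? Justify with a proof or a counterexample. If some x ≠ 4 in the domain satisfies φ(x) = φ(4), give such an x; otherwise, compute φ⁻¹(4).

On ℝ_{≥0}, x ↦ x^2 is strictly increasing (injective) and for any y ∈ ℝ_{≥0} the 2nd root y^{1/2} lies in ℝ_{≥0} (surjective). So φ is bijective.
Since x ↦ x^2 is strictly increasing on ℝ_{≥0}, it is injective there, so no x ≠ 4 in the domain has φ(x) = φ(4). We therefore compute φ⁻¹(4) = 4^{1/2} = 2 (indeed 2^2 = 4).

2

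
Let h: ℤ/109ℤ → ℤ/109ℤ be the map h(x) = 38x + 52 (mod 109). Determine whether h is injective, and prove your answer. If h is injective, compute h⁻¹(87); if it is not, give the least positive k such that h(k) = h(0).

Recall: h is injective if h(x_1) = h(x_2) implies x_1 = x_2.
Suppose h(x_1) = h(x_2) in ℤ/109ℤ. Then 38x_1 + 52 ≡ 38x_2 + 52 (mod 109), thus 38(x_1 − x_2) ≡ 0 (mod 109).
Since gcd(38, 109) = 1, 38 is invertible modulo 109, hence x_1 − x_2 ≡ 0 (mod 109), i.e. x_1 = x_2.
Therefore h is injective.
We now compute 38⁻¹ mod 109 explicitly. Euclid's algorithm: 109 = 2·38 + 33, 38 = 1·33 + 5, 33 = 6·5 + 3, 5 = 1·3 + 2, 3 = 1·2 + 1; back-substituting gives 1 = 66·38 − 23·109, so 38⁻¹ ≡ 66 (mod 109).
Since h is injective, we compute h⁻¹(87): solve 38x + 52 ≡ 87 (mod 109), i.e. 38x ≡ 35 (mod 109).
Multiplying by 38⁻¹ = 66 gives x ≡ 66·35 = 2310 = 21·109 + 21 ≡ 21 (mod 109).
Check: h(21) = 38·21 + 52 = 850 = 7·109 + 87 ≡ 87 (mod 109).

21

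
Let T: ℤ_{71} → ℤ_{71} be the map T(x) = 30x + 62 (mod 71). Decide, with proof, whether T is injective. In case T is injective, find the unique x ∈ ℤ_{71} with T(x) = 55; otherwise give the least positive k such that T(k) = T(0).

Suppose T(u) = T(v) in ℤ_{71}. Then 30u + 62 ≡ 30v + 62 (mod 71), so 30(u − v) ≡ 0 (mod 71).
Since gcd(30, 71) = 1, 30 is invertible modulo 71, hence u − v ≡ 0 (mod 71), i.e. u = v.
Hence T is injective.
We now compute 30⁻¹ mod 71 explicitly. Euclid's algorithm: 71 = 2·30 + 11, 30 = 2·11 + 8, 11 = 1·8 + 3, 8 = 2·3 + 2, 3 = 1·2 + 1; back-substituting gives 1 = 45·30 − 19·71, so 30⁻¹ ≡ 45 (mod 71).
Since T is injective, we find T⁻¹(55): we need 30x ≡ 55 − 62 ≡ 64 (mod 71). Using 30⁻¹ = 45: x ≡ 45·64 = 2880 = 40·71 + 40, so x = 40.
Check: T(40) = 30·40 + 62 = 1262 = 17·71 + 55 ≡ 55 (mod 71).

40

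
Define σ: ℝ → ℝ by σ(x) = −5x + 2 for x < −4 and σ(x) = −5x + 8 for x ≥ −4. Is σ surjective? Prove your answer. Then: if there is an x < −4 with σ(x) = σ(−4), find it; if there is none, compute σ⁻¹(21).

Both pieces are strictly decreasing (slopes −5 and −5), so each is injective on its own interval.
The left piece maps (−∞, −4) onto (22, ∞); the right piece maps [−4, ∞) onto (−∞, 28].
The union (22, ∞) ∪ (−∞, 28] covers ℝ, so σ is surjective.
For the follow-up: the images overlap, so an x < −4 with σ(x) = σ(−4) exists. σ(−4) = 28; solving −5x + 2 = 28 for x < −4 gives x = (28 − 2)/(−5) = −26/5.

-26/5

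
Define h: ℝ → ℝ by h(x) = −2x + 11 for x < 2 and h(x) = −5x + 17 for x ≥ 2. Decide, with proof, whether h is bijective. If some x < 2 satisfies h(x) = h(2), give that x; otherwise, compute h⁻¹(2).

Both pieces are strictly decreasing (slopes −2 and −5), so each is injective on its own interval.
The left piece maps (−∞, 2) onto (7, ∞); the right piece maps [2, ∞) onto (−∞, 7].
Since 7 = 7, the images partition ℝ: h is injective and surjective, hence bijective.
Because the two images are disjoint, no x < 2 has h(x) = h(2), so we compute h⁻¹(2): 2 lies in (−∞, 7], so solve −5x + 17 = 2: x = (2 − 17)/(−5) = 3.

3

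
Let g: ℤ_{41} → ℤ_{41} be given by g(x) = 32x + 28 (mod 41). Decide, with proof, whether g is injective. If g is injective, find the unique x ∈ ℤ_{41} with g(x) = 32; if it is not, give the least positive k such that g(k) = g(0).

36

If g(x_1) = g(x_2), then 32x_1 ≡ 32x_2 (mod 41). Because gcd(32, 41) = 1, we may cancel 32 to get x_1 ≡ x_2 (mod 41).
Thus g is injective.
We now compute 32⁻¹ mod 41 explicitly. Euclid's algorithm: 41 = 1·32 + 9, 32 = 3·9 + 5, 9 = 1·5 + 4, 5 = 1·4 + 1; back-substituting gives 1 = 9·32 − 7·41, so 32⁻¹ ≡ 9 (mod 41).
Since g is injective, we find g⁻¹(32): we need 32x ≡ 32 − 28 ≡ 4 (mod 41). Using 32⁻¹ = 9: x ≡ 9·4 = 36, so x = 36.
Check: g(36) = 32·36 + 28 = 1180 = 28·41 + 32 ≡ 32 (mod 41).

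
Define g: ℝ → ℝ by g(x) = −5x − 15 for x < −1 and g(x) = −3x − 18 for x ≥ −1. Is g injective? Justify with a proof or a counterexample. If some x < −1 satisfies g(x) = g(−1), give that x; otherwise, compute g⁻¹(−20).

Both pieces are strictly decreasing (slopes −5 and −3), so each is injective on its own interval.
The left piece maps (−∞, −1) onto (−10, ∞); the right piece maps [−1, ∞) onto (−∞, −15].
These images are disjoint, so no value is attained by both pieces. So g is injective.
Because the two images are disjoint, no x < −1 has g(x) = g(−1), so we compute g⁻¹(−20): −20 lies in (−∞, −15], so solve −3x − 18 = −20: x = (−20 + 18)/(−3) = 2/3.

2/3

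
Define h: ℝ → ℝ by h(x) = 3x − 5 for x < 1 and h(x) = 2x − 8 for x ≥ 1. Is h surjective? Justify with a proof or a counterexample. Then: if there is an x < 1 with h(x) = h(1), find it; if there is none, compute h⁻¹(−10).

-1/3

Both pieces are strictly increasing (slopes 3 and 2), so each is injective on its own interval.
The left piece maps (−∞, 1) onto (−∞, −2); the right piece maps [1, ∞) onto [−6, ∞).
The union (−∞, −2) ∪ [−6, ∞) covers ℝ, so h is surjective.
For the follow-up: the images overlap, so an x < 1 with h(x) = h(1) exists. h(1) = −6; solving 3x − 5 = −6 for x < 1 gives x = (−6 + 5)/3 = −1/3.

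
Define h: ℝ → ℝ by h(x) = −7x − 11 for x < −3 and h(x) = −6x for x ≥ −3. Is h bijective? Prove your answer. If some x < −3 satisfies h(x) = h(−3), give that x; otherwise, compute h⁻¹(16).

-29/7

Both pieces are strictly decreasing (slopes −7 and −6), so each is injective on its own interval.
The left piece maps (−∞, −3) onto (10, ∞); the right piece maps [−3, ∞) onto (−∞, 18].
These images overlap. In particular h(−3) = 18 (right piece), and solving −7x − 11 = 18 on the left piece gives x = −29/7 < −3.
So h(−29/7) = h(−3) with −29/7 ≠ −3, and h is not injective, hence not bijective. This x = −29/7 is the requested value below −3.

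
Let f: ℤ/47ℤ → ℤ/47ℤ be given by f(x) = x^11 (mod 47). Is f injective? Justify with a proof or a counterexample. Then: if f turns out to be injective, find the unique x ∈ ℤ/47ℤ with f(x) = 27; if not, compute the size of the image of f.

2

Since 47 is prime, the nonzero elements of ℤ/47ℤ form a cyclic group of order 46.
As gcd(11, 46) = 1, raising to the 11th power is a bijection on this group: if u^11 ≡ v^11 then (uv^{−1})^11 = 1, and the only element of order dividing gcd(11, 46) = 1 is 1, so u = v.
With f(0) = 0 this makes f injective on all of ℤ/47ℤ, hence bijective (finite equal-size domain and codomain). In particular f is injective.
Since f is injective, we find the preimage of 27. The inverse of x ↦ x^11 on (ℤ/47ℤ)^× is x ↦ x^21, because 11·21 = 231 = 5·46 + 1 ≡ 1 (mod 46) and x^{46} = 1 for x ≠ 0 (Fermat). So f⁻¹(27) = 27^21 mod 47.
Repeated squaring mod 47: 27^1 ≡ 27, 27^2 ≡ 27² = 729 ≡ 24, 27^4 ≡ 24² = 576 ≡ 12, 27^8 ≡ 12² = 144 ≡ 3, 27^16 ≡ 3² = 9. Since 21 = 16 + 4 + 1, 27^21 ≡ 9·12·27: 9·12 = 108 ≡ 14, then 14·27 = 378 ≡ 2. So 27^21 ≡ 2 (mod 47).
Hence f⁻¹(27) = 2.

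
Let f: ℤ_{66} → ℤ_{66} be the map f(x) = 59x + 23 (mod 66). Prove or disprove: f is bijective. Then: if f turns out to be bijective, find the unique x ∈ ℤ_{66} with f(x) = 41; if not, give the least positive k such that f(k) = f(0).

54

Recall that f is injective when f(a) = f(b) forces a = b.
If f(a) = f(b), then 59a ≡ 59b (mod 66). Because gcd(59, 66) = 1, we may cancel 59 to get a ≡ b (mod 66).
We now compute 59⁻¹ mod 66 explicitly. Euclid's algorithm: 66 = 1·59 + 7, 59 = 8·7 + 3, 7 = 2·3 + 1; back-substituting gives 1 = 47·59 − 42·66, so 59⁻¹ ≡ 47 (mod 66).
For any y ∈ ℤ_{66}, x = 47(y − 23) mod 66 satisfies f(x) = 59·47(y − 23) + 23 ≡ y (since 59·47 ≡ 1 mod 66). So every y has a preimage.
Hence f is bijective.
Since f is bijective, we compute f⁻¹(41): solve 59x + 23 ≡ 41 (mod 66), i.e. 59x ≡ 18 (mod 66).
Multiplying by 59⁻¹ = 47 gives x ≡ 47·18 = 846 = 12·66 + 54 ≡ 54 (mod 66).
Check: f(54) = 59·54 + 23 = 3209 = 48·66 + 41 ≡ 41 (mod 66).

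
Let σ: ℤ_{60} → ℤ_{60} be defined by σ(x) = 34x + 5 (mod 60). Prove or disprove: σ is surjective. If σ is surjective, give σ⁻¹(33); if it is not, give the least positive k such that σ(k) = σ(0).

Since gcd(34, 60) = 2, we have 34x ≡ 0 (mod 2) for all x, so σ(x) ≡ 1 (mod 2).
But 0 ≢ 1 (mod 2), so 0 ∈ ℤ_{60} has no preimage. So σ is not surjective.
Since σ is not surjective, we find the least positive k with σ(k) = σ(0): this means 34k ≡ 0 (mod 60), i.e. 60 ∣ 34k. Since gcd(34, 60) = 2, dividing through by 2 this holds exactly when 30 ∣ 17k, and as gcd(17, 30) = 1, exactly when 30 ∣ k.
The smallest positive such k is 30.

30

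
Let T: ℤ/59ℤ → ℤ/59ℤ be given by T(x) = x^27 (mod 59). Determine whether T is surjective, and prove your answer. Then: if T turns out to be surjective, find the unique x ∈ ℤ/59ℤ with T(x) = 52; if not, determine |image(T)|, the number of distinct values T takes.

Since 59 is prime, the nonzero elements of ℤ/59ℤ form a cyclic group of order 58.
As gcd(27, 58) = 1, raising to the 27th power is a bijection on this group: if s^27 ≡ t^27 then (st^{−1})^27 = 1, and the only element of order dividing gcd(27, 58) = 1 is 1, so s = t.
With T(0) = 0 this makes T injective on all of ℤ/59ℤ, hence bijective (finite equal-size domain and codomain). In particular T is surjective.
Since T is surjective, we find the preimage of 52. The inverse of x ↦ x^27 on (ℤ/59ℤ)^× is x ↦ x^43, because 27·43 = 1161 = 20·58 + 1 ≡ 1 (mod 58) and x^{58} = 1 for x ≠ 0 (Fermat). So T⁻¹(52) = 52^43 mod 59.
Repeated squaring mod 59: 52^1 ≡ 52, 52^2 ≡ 52² = 2704 ≡ 49, 52^4 ≡ 49² = 2401 ≡ 41, 52^8 ≡ 41² = 1681 ≡ 29, 52^16 ≡ 29² = 841 ≡ 15, 52^32 ≡ 15² = 225 ≡ 48. Since 43 = 32 + 8 + 2 + 1, 52^43 ≡ 48·29·49·52: 48·29 = 1392 ≡ 35, then 35·49 = 1715 ≡ 4, then 4·52 = 208 ≡ 31. So 52^43 ≡ 31 (mod 59).
Hence T⁻¹(52) = 31.

31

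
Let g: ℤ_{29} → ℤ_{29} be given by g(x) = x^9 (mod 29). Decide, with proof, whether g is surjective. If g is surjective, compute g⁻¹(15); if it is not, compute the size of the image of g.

Since 29 is prime, the nonzero elements of ℤ_{29} form a cyclic group of order 28.
As gcd(9, 28) = 1, raising to the 9th power is a bijection on this group: if u^9 ≡ v^9 then (uv^{−1})^9 = 1, and the only element of order dividing gcd(9, 28) = 1 is 1, so u = v.
With g(0) = 0 this makes g injective on all of ℤ_{29}, hence bijective (finite equal-size domain and codomain). In particular g is surjective.
Since g is surjective, we find the preimage of 15. The inverse of x ↦ x^9 on (ℤ_{29})^× is x ↦ x^25, because 9·25 = 225 = 8·28 + 1 ≡ 1 (mod 28) and x^{28} = 1 for x ≠ 0 (Fermat). So g⁻¹(15) = 15^25 mod 29.
Repeated squaring mod 29: 15^1 ≡ 15, 15^2 ≡ 15² = 225 ≡ 22, 15^4 ≡ 22² = 484 ≡ 20, 15^8 ≡ 20² = 400 ≡ 23, 15^16 ≡ 23² = 529 ≡ 7. Since 25 = 16 + 8 + 1, 15^25 ≡ 7·23·15: 7·23 = 161 ≡ 16, then 16·15 = 240 ≡ 8. So 15^25 ≡ 8 (mod 29).
Hence g⁻¹(15) = 8.

8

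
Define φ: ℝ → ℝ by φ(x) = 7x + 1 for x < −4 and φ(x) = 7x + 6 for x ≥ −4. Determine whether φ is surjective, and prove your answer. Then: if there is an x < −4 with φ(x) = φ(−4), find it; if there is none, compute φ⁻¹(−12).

Both pieces are strictly increasing (slopes 7 and 7), so each is injective on its own interval.
The left piece maps (−∞, −4) onto (−∞, −27); the right piece maps [−4, ∞) onto [−22, ∞).
The union (−∞, −27) ∪ [−22, ∞) omits the interval between −27 and −22; in particular −27 has no preimage. So φ is not surjective.
Because the two images are disjoint, no x < −4 has φ(x) = φ(−4), so we compute φ⁻¹(−12): −12 lies in [−22, ∞), so solve 7x + 6 = −12: x = (−12 − 6)/7 = −18/7.

-18/7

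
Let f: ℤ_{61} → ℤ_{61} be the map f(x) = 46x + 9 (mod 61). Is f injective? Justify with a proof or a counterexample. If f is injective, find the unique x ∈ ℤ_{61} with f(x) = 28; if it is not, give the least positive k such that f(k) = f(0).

15

Recall: f is injective when f(a) = f(b) forces a = b.
If f(a) = f(b), then 46a ≡ 46b (mod 61). Because gcd(46, 61) = 1, we may cancel 46 to get a ≡ b (mod 61).
Thus f is injective.
We now compute 46⁻¹ mod 61 explicitly. Euclid's algorithm: 61 = 1·46 + 15, 46 = 3·15 + 1; back-substituting gives 1 = 4·46 − 3·61, so 46⁻¹ ≡ 4 (mod 61).
Since f is injective, we compute f⁻¹(28): solve 46x + 9 ≡ 28 (mod 61), i.e. 46x ≡ 19 (mod 61).
Multiplying by 46⁻¹ = 4 gives x ≡ 4·19 = 76 = 1·61 + 15 ≡ 15 (mod 61).
Check: f(15) = 46·15 + 9 = 699 = 11·61 + 28 ≡ 28 (mod 61).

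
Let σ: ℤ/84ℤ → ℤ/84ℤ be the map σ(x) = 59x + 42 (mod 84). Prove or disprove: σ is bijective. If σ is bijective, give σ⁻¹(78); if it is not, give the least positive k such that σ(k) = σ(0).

If σ(a) = σ(b), then 59a ≡ 59b (mod 84). Because gcd(59, 84) = 1, we may cancel 59 to get a ≡ b (mod 84).
We now compute 59⁻¹ mod 84 explicitly. Euclid's algorithm: 84 = 1·59 + 25, 59 = 2·25 + 9, 25 = 2·9 + 7, 9 = 1·7 + 2, 7 = 3·2 + 1; back-substituting gives 1 = 47·59 − 33·84, so 59⁻¹ ≡ 47 (mod 84).
For any y ∈ ℤ/84ℤ, x = 47(y − 42) mod 84 satisfies σ(x) = 59·47(y − 42) + 42 ≡ y (since 59·47 ≡ 1 mod 84). So every y has a preimage.
Hence σ is bijective.
Since σ is bijective, we compute σ⁻¹(78): solve 59x + 42 ≡ 78 (mod 84), i.e. 59x ≡ 36 (mod 84).
Multiplying by 59⁻¹ = 47 gives x ≡ 47·36 = 1692 = 20·84 + 12 ≡ 12 (mod 84).
Check: σ(12) = 59·12 + 42 = 750 = 8·84 + 78 ≡ 78 (mod 84).

12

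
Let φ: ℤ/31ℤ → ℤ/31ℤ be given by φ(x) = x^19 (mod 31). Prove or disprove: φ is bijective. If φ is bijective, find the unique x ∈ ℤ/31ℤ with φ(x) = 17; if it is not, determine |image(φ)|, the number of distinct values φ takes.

24

Since 31 is prime, the nonzero elements of ℤ/31ℤ form a cyclic group of order 30.
As gcd(19, 30) = 1, raising to the 19th power is a bijection on this group: if a^19 ≡ b^19 then (ab^{−1})^19 = 1, and the only element of order dividing gcd(19, 30) = 1 is 1, so a = b.
With φ(0) = 0 this makes φ injective on all of ℤ/31ℤ, hence bijective (finite equal-size domain and codomain). In particular φ is bijective.
Since φ is bijective, we find the preimage of 17. The inverse of x ↦ x^19 on (ℤ/31ℤ)^× is x ↦ x^19, because 19·19 = 361 = 12·30 + 1 ≡ 1 (mod 30) and x^{30} = 1 for x ≠ 0 (Fermat). So φ⁻¹(17) = 17^19 mod 31.
Repeated squaring mod 31: 17^1 ≡ 17, 17^2 ≡ 17² = 289 ≡ 10, 17^4 ≡ 10² = 100 ≡ 7, 17^8 ≡ 7² = 49 ≡ 18, 17^16 ≡ 18² = 324 ≡ 14. Since 19 = 16 + 2 + 1, 17^19 ≡ 14·10·17: 14·10 = 140 ≡ 16, then 16·17 = 272 ≡ 24. So 17^19 ≡ 24 (mod 31).
Hence φ⁻¹(17) = 24.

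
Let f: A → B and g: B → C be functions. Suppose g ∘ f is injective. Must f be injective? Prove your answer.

Suppose f(s) = f(t). Applying g: (g ∘ f)(s) = (g ∘ f)(t). Since g ∘ f is injective, s = t. Hence f is injective.

injective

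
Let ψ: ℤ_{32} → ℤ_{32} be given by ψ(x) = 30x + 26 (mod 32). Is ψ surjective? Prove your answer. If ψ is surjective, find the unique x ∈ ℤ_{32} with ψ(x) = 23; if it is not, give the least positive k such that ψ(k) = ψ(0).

16

By definition, ψ is surjective if every y in the codomain equals ψ(x) for some x in the domain.
Since gcd(30, 32) = 2, we have 30x ≡ 0 (mod 2) for all x, so ψ(x) ≡ 0 (mod 2).
But 1 ≢ 0 (mod 2), so 1 ∈ ℤ_{32} has no preimage. Thus ψ is not surjective.
Since ψ is not surjective, we find the least positive k with ψ(k) = ψ(0): this means 30k ≡ 0 (mod 32), i.e. 32 ∣ 30k. Since gcd(30, 32) = 2, dividing through by 2 this holds exactly when 16 ∣ 15k, and as gcd(15, 16) = 1, exactly when 16 ∣ k.
The smallest positive such k is 16.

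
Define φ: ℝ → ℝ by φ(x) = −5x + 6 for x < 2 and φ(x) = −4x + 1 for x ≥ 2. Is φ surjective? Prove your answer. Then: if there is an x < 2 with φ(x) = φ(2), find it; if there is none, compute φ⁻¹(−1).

7/5

Both pieces are strictly decreasing (slopes −5 and −4), so each is injective on its own interval.
The left piece maps (−∞, 2) onto (−4, ∞); the right piece maps [2, ∞) onto (−∞, −7].
The union (−4, ∞) ∪ (−∞, −7] omits the interval between −4 and −7; in particular −4 has no preimage. So φ is not surjective.
Because the two images are disjoint, no x < 2 has φ(x) = φ(2), so we compute φ⁻¹(−1): −1 lies in (−4, ∞), so solve −5x + 6 = −1: x = (−1 − 6)/(−5) = 7/5.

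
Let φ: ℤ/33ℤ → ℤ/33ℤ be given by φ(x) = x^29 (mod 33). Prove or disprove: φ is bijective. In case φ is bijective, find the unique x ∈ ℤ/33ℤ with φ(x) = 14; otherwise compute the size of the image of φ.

26

Computing x^29 mod 33 for each x (by repeated squaring, reducing mod 33 at every step), the values φ(0), φ(1), …, φ(32) are: 0, 1, 17, 15, 25, 20, 24, 19, 29, 27, 10, 11, 12, 28, 26, 3, 31, 2, 30, 7, 5, 21, 22, 23, 6, 4, 14, 9, 13, 8, 18, 16, 32.
Every element of ℤ/33ℤ appears exactly once in this list, so φ is a bijection, and in particular bijective.
Since φ is bijective, we read off the preimage of 14 from the same table: φ(26) = 14, so φ⁻¹(14) = 26.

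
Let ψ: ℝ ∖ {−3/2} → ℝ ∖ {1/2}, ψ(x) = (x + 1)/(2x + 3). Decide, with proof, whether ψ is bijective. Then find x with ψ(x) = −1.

Suppose ψ(u) = ψ(v). Cross-multiplying: (u + 1)(2v + 3) = (v + 1)(2u + 3).
Expanding both sides and cancelling the symmetric terms leaves 1·(u − v) = 0. Since 1 ≠ 0, u = v. Hence ψ is injective.
For any y ≠ 1/2, solving y(2x + 3) = x + 1 for x gives a well-defined x ≠ −3/2. So ψ is surjective.
Thus ψ is bijective.
Solving ψ(x) = −1: cross-multiplying gives x + 1 = −1(2x + 3), which rearranges to 3x = −4, so x = −4/3.

-4/3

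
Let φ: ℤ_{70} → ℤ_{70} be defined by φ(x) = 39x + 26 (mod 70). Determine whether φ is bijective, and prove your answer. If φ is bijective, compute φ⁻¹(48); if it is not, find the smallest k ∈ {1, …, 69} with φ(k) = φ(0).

Suppose φ(s) = φ(t) in ℤ_{70}. Then 39s + 26 ≡ 39t + 26 (mod 70), hence 39(s − t) ≡ 0 (mod 70).
Since gcd(39, 70) = 1, 39 is invertible modulo 70, hence s − t ≡ 0 (mod 70), i.e. s = t.
We now compute 39⁻¹ mod 70 explicitly. Euclid's algorithm: 70 = 1·39 + 31, 39 = 1·31 + 8, 31 = 3·8 + 7, 8 = 1·7 + 1; back-substituting gives 1 = 9·39 − 5·70, so 39⁻¹ ≡ 9 (mod 70).
For any y ∈ ℤ_{70}, x = 9(y − 26) mod 70 satisfies φ(x) = 39·9(y − 26) + 26 ≡ y (since 39·9 ≡ 1 mod 70). So every y has a preimage.
Hence φ is bijective.
Since φ is bijective, we compute φ⁻¹(48): solve 39x + 26 ≡ 48 (mod 70), i.e. 39x ≡ 22 (mod 70).
Multiplying by 39⁻¹ = 9 gives x ≡ 9·22 = 198 = 2·70 + 58 ≡ 58 (mod 70).
Check: φ(58) = 39·58 + 26 = 2288 = 32·70 + 48 ≡ 48 (mod 70).

58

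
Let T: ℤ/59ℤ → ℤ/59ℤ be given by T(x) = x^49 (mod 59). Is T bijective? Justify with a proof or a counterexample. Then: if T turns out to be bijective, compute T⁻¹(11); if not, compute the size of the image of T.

47

Since 59 is prime, the nonzero elements of ℤ/59ℤ form a cyclic group of order 58.
As gcd(49, 58) = 1, raising to the 49th power is a bijection on this group: if s^49 ≡ t^49 then (st^{−1})^49 = 1, and the only element of order dividing gcd(49, 58) = 1 is 1, so s = t.
With T(0) = 0 this makes T injective on all of ℤ/59ℤ, hence bijective (finite equal-size domain and codomain). In particular T is bijective.
Since T is bijective, we find the preimage of 11. The inverse of x ↦ x^49 on (ℤ/59ℤ)^× is x ↦ x^45, because 49·45 = 2205 = 38·58 + 1 ≡ 1 (mod 58) and x^{58} = 1 for x ≠ 0 (Fermat). So T⁻¹(11) = 11^45 mod 59.
Repeated squaring mod 59: 11^1 ≡ 11, 11^2 ≡ 11² = 121 ≡ 3, 11^4 ≡ 3² = 9, 11^8 ≡ 9² = 81 ≡ 22, 11^16 ≡ 22² = 484 ≡ 12, 11^32 ≡ 12² = 144 ≡ 26. Since 45 = 32 + 8 + 4 + 1, 11^45 ≡ 26·22·9·11: 26·22 = 572 ≡ 41, then 41·9 = 369 ≡ 15, then 15·11 = 165 ≡ 47. So 11^45 ≡ 47 (mod 59).
Hence T⁻¹(11) = 47.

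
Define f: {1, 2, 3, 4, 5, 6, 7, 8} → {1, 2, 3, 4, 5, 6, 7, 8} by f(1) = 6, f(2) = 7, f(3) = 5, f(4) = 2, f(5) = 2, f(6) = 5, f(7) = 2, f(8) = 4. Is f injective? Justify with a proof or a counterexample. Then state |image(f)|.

f(4) = 2 = f(5) with 4 ≠ 5, so f is not injective.
The image of f is {2, 4, 5, 6, 7}, which has 5 elements.

5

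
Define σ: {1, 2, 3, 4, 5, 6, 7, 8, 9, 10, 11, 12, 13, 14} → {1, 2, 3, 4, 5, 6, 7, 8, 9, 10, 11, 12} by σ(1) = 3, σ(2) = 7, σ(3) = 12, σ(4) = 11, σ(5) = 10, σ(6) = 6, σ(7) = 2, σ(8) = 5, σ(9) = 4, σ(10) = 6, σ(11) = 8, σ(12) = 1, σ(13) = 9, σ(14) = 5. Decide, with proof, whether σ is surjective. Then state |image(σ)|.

12

Every element of the codomain has a preimage: 1 = σ(12), 2 = σ(7), 3 = σ(1), 4 = σ(9), 5 = σ(8), 6 = σ(6), 7 = σ(2), 8 = σ(11), 9 = σ(13), 10 = σ(5), 11 = σ(4), 12 = σ(3).
Thus σ is surjective.
The image of σ is {1, 2, 3, 4, 5, 6, 7, 8, 9, 10, 11, 12}, which has 12 elements.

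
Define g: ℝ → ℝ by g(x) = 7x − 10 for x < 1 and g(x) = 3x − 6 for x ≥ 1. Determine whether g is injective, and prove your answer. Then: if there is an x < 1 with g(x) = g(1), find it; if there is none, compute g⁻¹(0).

Both pieces are strictly increasing (slopes 7 and 3), so each is injective on its own interval.
The left piece maps (−∞, 1) onto (−∞, −3); the right piece maps [1, ∞) onto [−3, ∞).
These images are disjoint, so no value is attained by both pieces. Thus g is injective.
Because the two images are disjoint, no x < 1 has g(x) = g(1), so we compute g⁻¹(0): 0 lies in [−3, ∞), so solve 3x − 6 = 0: x = (0 + 6)/3 = 2.

2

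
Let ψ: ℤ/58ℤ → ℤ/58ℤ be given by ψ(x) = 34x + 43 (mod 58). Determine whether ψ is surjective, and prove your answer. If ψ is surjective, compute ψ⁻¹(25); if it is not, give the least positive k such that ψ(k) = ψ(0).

29

Since gcd(34, 58) = 2, we have 34x ≡ 0 (mod 2) for all x, so ψ(x) ≡ 1 (mod 2).
But 0 ≢ 1 (mod 2), so 0 ∈ ℤ/58ℤ has no preimage. Hence ψ is not surjective.
Since ψ is not surjective, we find the least positive k with ψ(k) = ψ(0): this means 34k ≡ 0 (mod 58), i.e. 58 ∣ 34k. Since gcd(34, 58) = 2, dividing through by 2 this holds exactly when 29 ∣ 17k, and as gcd(17, 29) = 1, exactly when 29 ∣ k.
The smallest positive such k is 29.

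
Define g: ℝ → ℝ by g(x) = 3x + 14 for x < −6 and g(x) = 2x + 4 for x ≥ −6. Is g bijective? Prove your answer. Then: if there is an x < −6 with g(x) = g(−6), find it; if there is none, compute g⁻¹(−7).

-22/3

Both pieces are strictly increasing (slopes 3 and 2), so each is injective on its own interval.
The left piece maps (−∞, −6) onto (−∞, −4); the right piece maps [−6, ∞) onto [−8, ∞).
These images overlap. In particular g(−6) = −8 (right piece), and solving 3x + 14 = −8 on the left piece gives x = −22/3 < −6.
So g(−22/3) = g(−6) with −22/3 ≠ −6, and g is not injective, hence not bijective. This x = −22/3 is the requested value below −6.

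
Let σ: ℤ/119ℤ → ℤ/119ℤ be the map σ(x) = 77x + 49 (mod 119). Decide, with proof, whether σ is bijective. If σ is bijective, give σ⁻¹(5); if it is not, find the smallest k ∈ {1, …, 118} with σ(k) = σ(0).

We have gcd(77, 119) = 7 > 1. Taking x_1 = 0 and x_2 = 17: σ(0) = 49 and σ(17) = 77·17 + 49 = 1358 ≡ 49 (mod 119).
So σ(0) = σ(17) while 0 ≠ 17, therefore σ is not injective, hence not bijective.
Since σ is not bijective, we find the least positive k with σ(k) = σ(0): this means 77k ≡ 0 (mod 119), i.e. 119 ∣ 77k. Since gcd(77, 119) = 7, dividing through by 7 this holds exactly when 17 ∣ 11k, and as gcd(11, 17) = 1, exactly when 17 ∣ k.
The smallest positive such k is 17.

17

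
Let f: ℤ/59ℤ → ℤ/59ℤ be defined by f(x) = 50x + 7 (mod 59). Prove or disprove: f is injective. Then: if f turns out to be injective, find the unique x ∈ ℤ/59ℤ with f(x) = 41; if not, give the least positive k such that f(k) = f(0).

29

Recall: f is injective if f(a) = f(b) implies a = b.
Suppose f(a) = f(b) in ℤ/59ℤ. Then 50a + 7 ≡ 50b + 7 (mod 59), so 50(a − b) ≡ 0 (mod 59).
Since gcd(50, 59) = 1, 50 is invertible modulo 59, so a − b ≡ 0 (mod 59), i.e. a = b.
So f is injective.
We now compute 50⁻¹ mod 59 explicitly. Euclid's algorithm: 59 = 1·50 + 9, 50 = 5·9 + 5, 9 = 1·5 + 4, 5 = 1·4 + 1; back-substituting gives 1 = 13·50 − 11·59, so 50⁻¹ ≡ 13 (mod 59).
Since f is injective, we compute f⁻¹(41): solve 50x + 7 ≡ 41 (mod 59), i.e. 50x ≡ 34 (mod 59).
Multiplying by 50⁻¹ = 13 gives x ≡ 13·34 = 442 = 7·59 + 29 ≡ 29 (mod 59).
Check: f(29) = 50·29 + 7 = 1457 = 24·59 + 41 ≡ 41 (mod 59).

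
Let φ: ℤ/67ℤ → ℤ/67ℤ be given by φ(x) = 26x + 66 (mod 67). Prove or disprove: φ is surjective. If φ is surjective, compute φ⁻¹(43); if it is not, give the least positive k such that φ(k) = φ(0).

12

Since gcd(26, 67) = 1, 26 is invertible modulo 67. Euclid's algorithm: 67 = 2·26 + 15, 26 = 1·15 + 11, 15 = 1·11 + 4, 11 = 2·4 + 3, 4 = 1·3 + 1; back-substituting gives 1 = 49·26 − 19·67, so 26⁻¹ ≡ 49 (mod 67).
For any y ∈ ℤ/67ℤ, x = 49(y − 66) mod 67 satisfies φ(x) = 26·49(y − 66) + 66 ≡ y (since 26·49 ≡ 1 mod 67). So every y has a preimage.
Hence φ is surjective.
Since φ is surjective, we find φ⁻¹(43): we need 26x ≡ 43 − 66 ≡ 44 (mod 67). Using 26⁻¹ = 49: x ≡ 49·44 = 2156 = 32·67 + 12, so x = 12.
Check: φ(12) = 26·12 + 66 = 378 = 5·67 + 43 ≡ 43 (mod 67).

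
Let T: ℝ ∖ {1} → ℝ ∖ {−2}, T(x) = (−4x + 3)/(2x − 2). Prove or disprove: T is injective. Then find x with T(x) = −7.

Suppose T(s) = T(t). Cross-multiplying: (−4s + 3)(2t − 2) = (−4t + 3)(2s − 2).
Expanding both sides and cancelling the symmetric terms leaves 2·(s − t) = 0. Since 2 ≠ 0, s = t. So T is injective.
Solving T(x) = −7: cross-multiplying gives −4x + 3 = −7(2x − 2), which rearranges to 10x = 11, so x = 11/10.

11/10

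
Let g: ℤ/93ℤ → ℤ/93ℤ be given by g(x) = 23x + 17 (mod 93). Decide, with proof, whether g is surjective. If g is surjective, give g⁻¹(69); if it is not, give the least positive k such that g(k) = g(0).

71

By definition, g is surjective if every y in the codomain equals g(x) for some x in the domain.
Since gcd(23, 93) = 1, 23 is invertible modulo 93. Euclid's algorithm: 93 = 4·23 + 1; back-substituting gives 1 = 89·23 − 22·93, so 23⁻¹ ≡ 89 (mod 93).
For any y ∈ ℤ/93ℤ, x = 89(y − 17) mod 93 satisfies g(x) = 23·89(y − 17) + 17 ≡ y (since 23·89 ≡ 1 mod 93). So every y has a preimage.
Hence g is surjective.
Since g is surjective, we find g⁻¹(69): we need 23x ≡ 69 − 17 ≡ 52 (mod 93). Using 23⁻¹ = 89: x ≡ 89·52 = 4628 = 49·93 + 71, so x = 71.
Check: g(71) = 23·71 + 17 = 1650 = 17·93 + 69 ≡ 69 (mod 93).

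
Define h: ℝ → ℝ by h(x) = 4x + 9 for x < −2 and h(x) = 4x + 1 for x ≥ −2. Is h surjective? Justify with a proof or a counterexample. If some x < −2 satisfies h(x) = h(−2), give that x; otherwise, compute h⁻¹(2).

-4

Both pieces are strictly increasing (slopes 4 and 4), so each is injective on its own interval.
The left piece maps (−∞, −2) onto (−∞, 1); the right piece maps [−2, ∞) onto [−7, ∞).
The union (−∞, 1) ∪ [−7, ∞) covers ℝ, so h is surjective.
For the follow-up: the images overlap, so an x < −2 with h(x) = h(−2) exists. h(−2) = −7; solving 4x + 9 = −7 for x < −2 gives x = (−7 − 9)/4 = −4.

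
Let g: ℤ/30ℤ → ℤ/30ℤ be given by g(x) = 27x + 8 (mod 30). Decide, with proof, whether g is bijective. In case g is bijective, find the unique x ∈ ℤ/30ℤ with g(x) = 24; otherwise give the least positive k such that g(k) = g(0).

10

Recall: g is injective if g(a) = g(b) implies a = b.
We have gcd(27, 30) = 3 > 1. Taking a = 0 and b = 10: g(0) = 8 and g(10) = 27·10 + 8 = 278 ≡ 8 (mod 30).
So g(0) = g(10) while 0 ≠ 10, so g is not injective, hence not bijective.
Since g is not bijective, we find the least positive k with g(k) = g(0): this means 27k ≡ 0 (mod 30), i.e. 30 ∣ 27k. Since gcd(27, 30) = 3, dividing through by 3 this holds exactly when 10 ∣ 9k, and as gcd(9, 10) = 1, exactly when 10 ∣ k.
The smallest positive such k is 10.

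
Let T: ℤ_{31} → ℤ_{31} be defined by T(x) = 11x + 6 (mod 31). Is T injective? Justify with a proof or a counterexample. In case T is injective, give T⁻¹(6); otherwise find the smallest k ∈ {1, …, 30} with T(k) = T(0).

Recall: T is injective when T(x_1) = T(x_2) forces x_1 = x_2.
If T(x_1) = T(x_2), then 11x_1 ≡ 11x_2 (mod 31). Because gcd(11, 31) = 1, we may cancel 11 to get x_1 ≡ x_2 (mod 31).
So T is injective.
We now compute 11⁻¹ mod 31 explicitly. Euclid's algorithm: 31 = 2·11 + 9, 11 = 1·9 + 2, 9 = 4·2 + 1; back-substituting gives 1 = 17·11 − 6·31, so 11⁻¹ ≡ 17 (mod 31).
Since T is injective, we find T⁻¹(6): we need 11x ≡ 6 − 6 ≡ 0 (mod 31). Using 11⁻¹ = 17: x ≡ 17·0 = 0, so x = 0.
Check: T(0) = 11·0 + 6 = 6 ≡ 6 (mod 31).

0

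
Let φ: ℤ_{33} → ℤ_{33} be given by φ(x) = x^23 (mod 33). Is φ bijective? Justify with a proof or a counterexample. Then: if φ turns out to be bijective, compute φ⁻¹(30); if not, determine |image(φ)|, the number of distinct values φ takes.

24

Computing x^23 mod 33 for each x (by repeated squaring, reducing mod 33 at every step), the values φ(0), φ(1), …, φ(32) are: 0, 1, 8, 27, 31, 26, 18, 13, 17, 3, 10, 11, 12, 19, 5, 9, 4, 29, 24, 28, 14, 21, 22, 23, 30, 16, 20, 15, 7, 2, 6, 25, 32.
Every element of ℤ_{33} appears exactly once in this list, so φ is a bijection, and in particular bijective.
Since φ is bijective, we read off the preimage of 30 from the same table: φ(24) = 30, so φ⁻¹(30) = 24.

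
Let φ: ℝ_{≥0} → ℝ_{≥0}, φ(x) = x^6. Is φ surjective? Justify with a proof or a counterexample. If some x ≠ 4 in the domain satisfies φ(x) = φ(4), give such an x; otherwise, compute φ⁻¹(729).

3

For any y ∈ ℝ_{≥0}, x = y^{1/6} ∈ ℝ_{≥0} gives φ(x) = y, so φ is surjective.
Since x ↦ x^6 is strictly increasing on ℝ_{≥0}, it is injective there, so no x ≠ 4 in the domain has φ(x) = φ(4). We therefore compute φ⁻¹(729) = 729^{1/6} = 3 (indeed 3^6 = 729).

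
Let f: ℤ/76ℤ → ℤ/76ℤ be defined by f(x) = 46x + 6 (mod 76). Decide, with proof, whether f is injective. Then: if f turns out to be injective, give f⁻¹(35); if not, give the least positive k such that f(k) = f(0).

We have gcd(46, 76) = 2 > 1. Taking a = 0 and b = 38: f(0) = 6 and f(38) = 46·38 + 6 = 1754 ≡ 6 (mod 76).
So f(0) = f(38) while 0 ≠ 38, therefore f is not injective.
Since f is not injective, we find the least positive k with f(k) = f(0): this means 46k ≡ 0 (mod 76), i.e. 76 ∣ 46k. Since gcd(46, 76) = 2, dividing through by 2 this holds exactly when 38 ∣ 23k, and as gcd(23, 38) = 1, exactly when 38 ∣ k.
The smallest positive such k is 38.

38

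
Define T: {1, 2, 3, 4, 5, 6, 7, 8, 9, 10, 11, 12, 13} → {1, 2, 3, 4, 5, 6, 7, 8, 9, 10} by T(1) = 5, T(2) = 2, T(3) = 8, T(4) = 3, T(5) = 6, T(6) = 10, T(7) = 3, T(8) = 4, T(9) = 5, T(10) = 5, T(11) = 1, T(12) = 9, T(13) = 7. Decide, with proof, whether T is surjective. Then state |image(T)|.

10

Every element of the codomain has a preimage: 1 = T(11), 2 = T(2), 3 = T(4), 4 = T(8), 5 = T(1), 6 = T(5), 7 = T(13), 8 = T(3), 9 = T(12), 10 = T(6).
Therefore T is surjective.
The image of T is {1, 2, 3, 4, 5, 6, 7, 8, 9, 10}, which has 10 elements.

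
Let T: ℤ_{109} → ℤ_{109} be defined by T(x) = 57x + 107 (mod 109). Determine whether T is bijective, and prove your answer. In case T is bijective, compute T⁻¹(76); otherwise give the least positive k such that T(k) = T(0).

53

Recall that injectivity means: for all a, b in the domain, T(a) = T(b) implies a = b.
Suppose T(a) = T(b) in ℤ_{109}. Then 57a + 107 ≡ 57b + 107 (mod 109), thus 57(a − b) ≡ 0 (mod 109).
Since gcd(57, 109) = 1, 57 is invertible modulo 109, so a − b ≡ 0 (mod 109), i.e. a = b.
We now compute 57⁻¹ mod 109 explicitly. Euclid's algorithm: 109 = 1·57 + 52, 57 = 1·52 + 5, 52 = 10·5 + 2, 5 = 2·2 + 1; back-substituting gives 1 = 44·57 − 23·109, so 57⁻¹ ≡ 44 (mod 109).
Then y ↦ 44(y − 107) is a two-sided inverse to T, so every y ∈ ℤ_{109} has a preimage.
Thus T is bijective.
Since T is bijective, we find T⁻¹(76): we need 57x ≡ 76 − 107 ≡ 78 (mod 109). Using 57⁻¹ = 44: x ≡ 44·78 = 3432 = 31·109 + 53, so x = 53.
Check: T(53) = 57·53 + 107 = 3128 = 28·109 + 76 ≡ 76 (mod 109).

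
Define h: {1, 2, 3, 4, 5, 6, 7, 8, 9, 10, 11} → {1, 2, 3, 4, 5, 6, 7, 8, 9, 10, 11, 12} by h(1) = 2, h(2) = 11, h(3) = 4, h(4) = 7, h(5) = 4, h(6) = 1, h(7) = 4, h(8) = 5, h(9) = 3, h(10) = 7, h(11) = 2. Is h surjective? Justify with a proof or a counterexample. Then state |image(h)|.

No element maps to 6, so h is not surjective.
The image of h is {1, 2, 3, 4, 5, 7, 11}, which has 7 elements.

7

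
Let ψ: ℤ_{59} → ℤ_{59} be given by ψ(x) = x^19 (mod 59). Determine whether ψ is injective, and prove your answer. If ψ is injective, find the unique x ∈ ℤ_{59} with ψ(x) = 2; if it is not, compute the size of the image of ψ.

37

Since 59 is prime, the nonzero elements of ℤ_{59} form a cyclic group of order 58.
As gcd(19, 58) = 1, raising to the 19th power is a bijection on this group: if x_1^19 ≡ x_2^19 then (x_1x_2^{−1})^19 = 1, and the only element of order dividing gcd(19, 58) = 1 is 1, so x_1 = x_2.
With ψ(0) = 0 this makes ψ injective on all of ℤ_{59}, hence bijective (finite equal-size domain and codomain). In particular ψ is injective.
Since ψ is injective, we find the preimage of 2. The inverse of x ↦ x^19 on (ℤ_{59})^× is x ↦ x^55, because 19·55 = 1045 = 18·58 + 1 ≡ 1 (mod 58) and x^{58} = 1 for x ≠ 0 (Fermat). So ψ⁻¹(2) = 2^55 mod 59.
Repeated squaring mod 59: 2^1 ≡ 2, 2^2 ≡ 2² = 4, 2^4 ≡ 4² = 16, 2^8 ≡ 16² = 256 ≡ 20, 2^16 ≡ 20² = 400 ≡ 46, 2^32 ≡ 46² = 2116 ≡ 51. Since 55 = 32 + 16 + 4 + 2 + 1, 2^55 ≡ 51·46·16·4·2: 51·46 = 2346 ≡ 45, then 45·16 = 720 ≡ 12, then 12·4 = 48, then 48·2 = 96 ≡ 37. So 2^55 ≡ 37 (mod 59).
Hence ψ⁻¹(2) = 37.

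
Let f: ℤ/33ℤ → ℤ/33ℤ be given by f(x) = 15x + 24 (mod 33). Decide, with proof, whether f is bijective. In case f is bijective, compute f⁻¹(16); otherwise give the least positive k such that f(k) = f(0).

11

Recall: f is injective when f(x_1) = f(x_2) forces x_1 = x_2.
We have gcd(15, 33) = 3 > 1. Taking x_1 = 0 and x_2 = 11: f(0) = 24 and f(11) = 15·11 + 24 = 189 ≡ 24 (mod 33).
So f(0) = f(11) while 0 ≠ 11, hence f is not injective, hence not bijective.
Since f is not bijective, we find the least positive k with f(k) = f(0): this means 15k ≡ 0 (mod 33), i.e. 33 ∣ 15k. Since gcd(15, 33) = 3, dividing through by 3 this holds exactly when 11 ∣ 5k, and as gcd(5, 11) = 1, exactly when 11 ∣ k.
The smallest positive such k is 11.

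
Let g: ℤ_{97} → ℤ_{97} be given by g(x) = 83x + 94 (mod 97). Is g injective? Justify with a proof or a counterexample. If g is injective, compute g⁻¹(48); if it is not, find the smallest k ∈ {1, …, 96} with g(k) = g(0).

If g(u) = g(v), then 83u ≡ 83v (mod 97). Because gcd(83, 97) = 1, we may cancel 83 to get u ≡ v (mod 97).
Hence g is injective.
We now compute 83⁻¹ mod 97 explicitly. Euclid's algorithm: 97 = 1·83 + 14, 83 = 5·14 + 13, 14 = 1·13 + 1; back-substituting gives 1 = 90·83 − 77·97, so 83⁻¹ ≡ 90 (mod 97).
Since g is injective, we compute g⁻¹(48): solve 83x + 94 ≡ 48 (mod 97), i.e. 83x ≡ 51 (mod 97).
Multiplying by 83⁻¹ = 90 gives x ≡ 90·51 = 4590 = 47·97 + 31 ≡ 31 (mod 97).
Check: g(31) = 83·31 + 94 = 2667 = 27·97 + 48 ≡ 48 (mod 97).

31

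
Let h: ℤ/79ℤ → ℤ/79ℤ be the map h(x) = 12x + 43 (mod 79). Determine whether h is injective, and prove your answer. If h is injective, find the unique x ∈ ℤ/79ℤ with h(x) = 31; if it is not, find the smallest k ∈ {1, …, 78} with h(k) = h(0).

Recall: h is injective if h(u) = h(v) implies u = v.
Suppose h(u) = h(v) in ℤ/79ℤ. Then 12u + 43 ≡ 12v + 43 (mod 79), so 12(u − v) ≡ 0 (mod 79).
Since gcd(12, 79) = 1, 12 is invertible modulo 79, so u − v ≡ 0 (mod 79), i.e. u = v.
So h is injective.
We now compute 12⁻¹ mod 79 explicitly. Euclid's algorithm: 79 = 6·12 + 7, 12 = 1·7 + 5, 7 = 1·5 + 2, 5 = 2·2 + 1; back-substituting gives 1 = 33·12 − 5·79, so 12⁻¹ ≡ 33 (mod 79).
Since h is injective, we compute h⁻¹(31): solve 12x + 43 ≡ 31 (mod 79), i.e. 12x ≡ 67 (mod 79).
Multiplying by 12⁻¹ = 33 gives x ≡ 33·67 = 2211 = 27·79 + 78 ≡ 78 (mod 79).
Check: h(78) = 12·78 + 43 = 979 = 12·79 + 31 ≡ 31 (mod 79).

78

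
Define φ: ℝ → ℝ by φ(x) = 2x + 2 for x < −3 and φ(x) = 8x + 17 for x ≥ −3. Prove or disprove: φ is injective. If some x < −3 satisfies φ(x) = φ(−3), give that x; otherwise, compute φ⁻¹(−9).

Both pieces are strictly increasing (slopes 2 and 8), so each is injective on its own interval.
The left piece maps (−∞, −3) onto (−∞, −4); the right piece maps [−3, ∞) onto [−7, ∞).
These images overlap. In particular φ(−3) = −7 (right piece), and solving 2x + 2 = −7 on the left piece gives x = −9/2 < −3.
So φ(−9/2) = φ(−3) with −9/2 ≠ −3, and φ is not injective. This x = −9/2 is the requested value below −3.

-9/2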